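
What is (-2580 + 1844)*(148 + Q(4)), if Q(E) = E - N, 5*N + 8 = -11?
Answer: -573344/5 ≈ -1.1467e+5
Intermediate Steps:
N = -19/5 (N = -8/5 + (1/5)*(-11) = -8/5 - 11/5 = -19/5 ≈ -3.8000)
Q(E) = 19/5 + E (Q(E) = E - 1*(-19/5) = E + 19/5 = 19/5 + E)
(-2580 + 1844)*(148 + Q(4)) = (-2580 + 1844)*(148 + (19/5 + 4)) = -736*(148 + 39/5) = -736*779/5 = -573344/5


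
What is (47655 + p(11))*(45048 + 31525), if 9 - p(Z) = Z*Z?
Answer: 3640510139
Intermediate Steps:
p(Z) = 9 - Z² (p(Z) = 9 - Z*Z = 9 - Z²)
(47655 + p(11))*(45048 + 31525) = (47655 + (9 - 1*11²))*(45048 + 31525) = (47655 + (9 - 1*121))*76573 = (47655 + (9 - 121))*76573 = (47655 - 112)*76573 = 47543*76573 = 3640510139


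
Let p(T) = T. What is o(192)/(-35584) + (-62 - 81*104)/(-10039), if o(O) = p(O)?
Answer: 4688099/5581684 ≈ 0.83991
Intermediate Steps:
o(O) = O
o(192)/(-35584) + (-62 - 81*104)/(-10039) = 192/(-35584) + (-62 - 81*104)/(-10039) = 192*(-1/35584) + (-62 - 8424)*(-1/10039) = -3/556 - 8486*(-1/10039) = -3/556 + 8486/10039 = 4688099/5581684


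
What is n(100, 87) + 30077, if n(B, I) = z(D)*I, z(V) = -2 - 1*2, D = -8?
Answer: 29729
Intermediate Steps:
z(V) = -4 (z(V) = -2 - 2 = -4)
n(B, I) = -4*I
n(100, 87) + 30077 = -4*87 + 30077 = -348 + 30077 = 29729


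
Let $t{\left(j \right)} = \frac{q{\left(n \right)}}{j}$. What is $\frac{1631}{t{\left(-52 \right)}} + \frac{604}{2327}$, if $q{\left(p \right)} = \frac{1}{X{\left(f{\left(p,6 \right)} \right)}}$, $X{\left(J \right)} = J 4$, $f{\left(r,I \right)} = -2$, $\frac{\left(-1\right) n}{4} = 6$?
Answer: $\frac{1578860796}{2327} \approx 6.785 \cdot 10^{5}$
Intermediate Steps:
$n = -24$ ($n = \left(-4\right) 6 = -24$)
$X{\left(J \right)} = 4 J$
$q{\left(p \right)} = - \frac{1}{8}$ ($q{\left(p \right)} = \frac{1}{4 \left(-2\right)} = \frac{1}{-8} = - \frac{1}{8}$)
$t{\left(j \right)} = - \frac{1}{8 j}$
$\frac{1631}{t{\left(-52 \right)}} + \frac{604}{2327} = \frac{1631}{\left(- \frac{1}{8}\right) \frac{1}{-52}} + \frac{604}{2327} = \frac{1631}{\left(- \frac{1}{8}\right) \left(- \frac{1}{52}\right)} + 604 \cdot \frac{1}{2327} = 1631 \frac{1}{\frac{1}{416}} + \frac{604}{2327} = 1631 \cdot 416 + \frac{604}{2327} = 678496 + \frac{604}{2327} = \frac{1578860796}{2327}$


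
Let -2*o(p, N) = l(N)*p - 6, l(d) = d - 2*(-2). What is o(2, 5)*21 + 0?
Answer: -126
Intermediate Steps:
l(d) = 4 + d (l(d) = d + 4 = 4 + d)
o(p, N) = 3 - p*(4 + N)/2 (o(p, N) = -((4 + N)*p - 6)/2 = -(p*(4 + N) - 6)/2 = -(-6 + p*(4 + N))/2 = 3 - p*(4 + N)/2)
o(2, 5)*21 + 0 = (3 - 1/2*2*(4 + 5))*21 + 0 = (3 - 1/2*2*9)*21 + 0 = (3 - 9)*21 + 0 = -6*21 + 0 = -126 + 0 = -126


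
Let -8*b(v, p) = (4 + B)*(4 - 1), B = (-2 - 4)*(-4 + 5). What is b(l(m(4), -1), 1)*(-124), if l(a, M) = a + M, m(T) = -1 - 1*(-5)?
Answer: -93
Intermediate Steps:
m(T) = 4 (m(T) = -1 + 5 = 4)
B = -6 (B = -6*1 = -6)
l(a, M) = M + a
b(v, p) = ¾ (b(v, p) = -(4 - 6)*(4 - 1)/8 = -(-1)*3/4 = -⅛*(-6) = ¾)
b(l(m(4), -1), 1)*(-124) = (¾)*(-124) = -93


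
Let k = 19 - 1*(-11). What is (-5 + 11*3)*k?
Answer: 840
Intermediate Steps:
k = 30 (k = 19 + 11 = 30)
(-5 + 11*3)*k = (-5 + 11*3)*30 = (-5 + 33)*30 = 28*30 = 840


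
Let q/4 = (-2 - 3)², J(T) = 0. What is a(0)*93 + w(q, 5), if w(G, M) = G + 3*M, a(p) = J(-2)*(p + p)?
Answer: 115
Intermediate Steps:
a(p) = 0 (a(p) = 0*(p + p) = 0*(2*p) = 0)
q = 100 (q = 4*(-2 - 3)² = 4*(-5)² = 4*25 = 100)
a(0)*93 + w(q, 5) = 0*93 + (100 + 3*5) = 0 + (100 + 15) = 0 + 115 = 115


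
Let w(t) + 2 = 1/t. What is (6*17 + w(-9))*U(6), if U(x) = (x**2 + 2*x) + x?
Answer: 5394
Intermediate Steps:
w(t) = -2 + 1/t
U(x) = x**2 + 3*x
(6*17 + w(-9))*U(6) = (6*17 + (-2 + 1/(-9)))*(6*(3 + 6)) = (102 + (-2 - 1/9))*(6*9) = (102 - 19/9)*54 = (899/9)*54 = 5394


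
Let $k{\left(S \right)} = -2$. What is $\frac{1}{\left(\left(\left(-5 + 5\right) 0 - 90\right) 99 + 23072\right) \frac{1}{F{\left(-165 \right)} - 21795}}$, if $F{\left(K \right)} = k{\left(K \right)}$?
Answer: $- \frac{21797}{14162} \approx -1.5391$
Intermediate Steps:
$F{\left(K \right)} = -2$
$\frac{1}{\left(\left(\left(-5 + 5\right) 0 - 90\right) 99 + 23072\right) \frac{1}{F{\left(-165 \right)} - 21795}} = \frac{1}{\left(\left(\left(-5 + 5\right) 0 - 90\right) 99 + 23072\right) \frac{1}{-2 - 21795}} = \frac{1}{\left(\left(0 \cdot 0 - 90\right) 99 + 23072\right) \frac{1}{-21797}} = \frac{1}{\left(\left(0 - 90\right) 99 + 23072\right) \left(- \frac{1}{21797}\right)} = \frac{1}{\left(\left(-90\right) 99 + 23072\right) \left(- \frac{1}{21797}\right)} = \frac{1}{\left(-8910 + 23072\right) \left(- \frac{1}{21797}\right)} = \frac{1}{14162 \left(- \frac{1}{21797}\right)} = \frac{1}{- \frac{14162}{21797}} = - \frac{21797}{14162}$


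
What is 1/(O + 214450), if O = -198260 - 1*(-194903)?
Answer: 1/211093 ≈ 4.7372e-6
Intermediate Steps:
O = -3357 (O = -198260 + 194903 = -3357)
1/(O + 214450) = 1/(-3357 + 214450) = 1/211093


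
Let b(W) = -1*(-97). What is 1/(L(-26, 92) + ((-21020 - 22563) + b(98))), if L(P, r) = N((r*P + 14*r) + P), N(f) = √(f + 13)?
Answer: -43486/1891033313 - I*√1117/1891033313 ≈ -2.2996e-5 - 1.7674e-8*I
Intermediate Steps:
b(W) = 97
N(f) = √(13 + f)
L(P, r) = √(13 + P + 14*r + P*r) (L(P, r) = √(13 + ((r*P + 14*r) + P)) = √(13 + ((P*r + 14*r) + P)) = √(13 + ((14*r + P*r) + P)) = √(13 + (P + 14*r + P*r)) = √(13 + P + 14*r + P*r))
1/(L(-26, 92) + ((-21020 - 22563) + b(98))) = 1/(√(13 - 26 + 14*92 - 26*92) + ((-21020 - 22563) + 97)) = 1/(√(13 - 26 + 1288 - 2392) + (-43583 + 97)) = 1/(√(-1117) - 43486) = 1/(I*√1117 - 43486) = 1/(-43486 + I*√1117)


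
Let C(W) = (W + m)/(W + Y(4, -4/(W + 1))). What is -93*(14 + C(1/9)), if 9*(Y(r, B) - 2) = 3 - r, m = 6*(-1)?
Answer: -6169/6 ≈ -1028.2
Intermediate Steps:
m = -6
Y(r, B) = 7/3 - r/9 (Y(r, B) = 2 + (3 - r)/9 = 2 + (⅓ - r/9) = 7/3 - r/9)
C(W) = (-6 + W)/(17/9 + W) (C(W) = (W - 6)/(W + (7/3 - ⅑*4)) = (-6 + W)/(W + (7/3 - 4/9)) = (-6 + W)/(W + 17/9) = (-6 + W)/(17/9 + W))
-93*(14 + C(1/9)) = -93*(14 + 9*(-6 + 1/9)/(17 + 9/9)) = -93*(14 + 9*(-6 + ⅑)/(17 + 9*(⅑))) = -93*(14 + 9*(-53/9)/(17 + 1)) = -93*(14 + 9*(-53/9)/18) = -93*(14 + 9*(1/18)*(-53/9)) = -93*(14 - 53/18) = -93*199/18 = -6169/6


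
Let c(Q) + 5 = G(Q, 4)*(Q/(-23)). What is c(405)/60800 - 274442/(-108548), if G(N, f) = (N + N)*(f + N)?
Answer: -709019194641/7589676160 ≈ -93.419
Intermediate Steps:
G(N, f) = 2*N*(N + f) (G(N, f) = (2*N)*(N + f) = 2*N*(N + f))
c(Q) = -5 - 2*Q²*(4 + Q)/23 (c(Q) = -5 + (2*Q*(Q + 4))*(Q/(-23)) = -5 + (2*Q*(4 + Q))*(Q*(-1/23)) = -5 + (2*Q*(4 + Q))*(-Q/23) = -5 - 2*Q²*(4 + Q)/23)
c(405)/60800 - 274442/(-108548) = (-5 - 2/23*405²*(4 + 405))/60800 - 274442/(-108548) = (-5 - 2/23*164025*409)*(1/60800) - 274442*(-1/108548) = (-5 - 134172450/23)*(1/60800) + 137221/54274 = -134172565/23*1/60800 + 137221/54274 = -26834513/279680 + 137221/54274 = -709019194641/7589676160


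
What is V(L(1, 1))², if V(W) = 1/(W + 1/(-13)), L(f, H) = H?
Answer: 169/144 ≈ 1.1736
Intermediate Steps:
V(W) = 1/(-1/13 + W) (V(W) = 1/(W - 1/13) = 1/(-1/13 + W))
V(L(1, 1))² = (13/(-1 + 13*1))² = (13/(-1 + 13))² = (13/12)² = 169/144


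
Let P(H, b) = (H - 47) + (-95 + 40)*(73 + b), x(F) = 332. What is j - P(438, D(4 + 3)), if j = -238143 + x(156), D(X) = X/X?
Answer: -234132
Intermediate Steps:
D(X) = 1
P(H, b) = -4062 + H - 55*b (P(H, b) = (-47 + H) - 55*(73 + b) = (-47 + H) + (-4015 - 55*b) = -4062 + H - 55*b)
j = -237811 (j = -238143 + 332 = -237811)
j - P(438, D(4 + 3)) = -237811 - (-4062 + 438 - 55*1) = -237811 - (-4062 + 438 - 55) = -237811 - 1*(-3679) = -237811 + 3679 = -234132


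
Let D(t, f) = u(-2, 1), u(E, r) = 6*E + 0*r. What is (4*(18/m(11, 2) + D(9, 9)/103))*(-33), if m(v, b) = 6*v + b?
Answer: -34254/1751 ≈ -19.563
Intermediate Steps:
u(E, r) = 6*E (u(E, r) = 6*E + 0 = 6*E)
D(t, f) = -12 (D(t, f) = 6*(-2) = -12)
m(v, b) = b + 6*v
(4*(18/m(11, 2) + D(9, 9)/103))*(-33) = (4*(18/(2 + 6*11) - 12/103))*(-33) = (4*(18/(2 + 66) - 12*1/103))*(-33) = (4*(18/68 - 12/103))*(-33) = (4*(18*(1/68) - 12/103))*(-33) = (4*(9/34 - 12/103))*(-33) = (4*(519/3502))*(-33) = (1038/1751)*(-33) = -34254/1751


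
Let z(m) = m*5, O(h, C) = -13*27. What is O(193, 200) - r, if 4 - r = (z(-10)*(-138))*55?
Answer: 379145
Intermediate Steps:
O(h, C) = -351
z(m) = 5*m
r = -379496 (r = 4 - (5*(-10))*(-138)*55 = 4 - (-50*(-138))*55 = 4 - 6900*55 = 4 - 1*379500 = 4 - 379500 = -379496)
O(193, 200) - r = -351 - 1*(-379496) = -351 + 379496 = 379145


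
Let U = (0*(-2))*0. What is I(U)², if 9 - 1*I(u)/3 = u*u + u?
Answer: 729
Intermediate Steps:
U = 0 (U = 0*0 = 0)
I(u) = 27 - 3*u - 3*u² (I(u) = 27 - 3*(u*u + u) = 27 - 3*(u² + u) = 27 - 3*(u + u²) = 27 + (-3*u - 3*u²) = 27 - 3*u - 3*u²)
I(U)² = (27 - 3*0 - 3*0²)² = (27 + 0 - 3*0)² = (27 + 0 + 0)² = 27² = 729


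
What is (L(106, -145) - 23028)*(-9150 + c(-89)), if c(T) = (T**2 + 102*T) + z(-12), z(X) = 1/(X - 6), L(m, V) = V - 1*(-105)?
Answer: 2139868418/9 ≈ 2.3776e+8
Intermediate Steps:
L(m, V) = 105 + V (L(m, V) = V + 105 = 105 + V)
z(X) = 1/(-6 + X)
c(T) = -1/18 + T**2 + 102*T (c(T) = (T**2 + 102*T) + 1/(-6 - 12) = (T**2 + 102*T) + 1/(-18) = (T**2 + 102*T) - 1/18 = -1/18 + T**2 + 102*T)
(L(106, -145) - 23028)*(-9150 + c(-89)) = ((105 - 145) - 23028)*(-9150 + (-1/18 + (-89)**2 + 102*(-89))) = (-40 - 23028)*(-9150 + (-1/18 + 7921 - 9078)) = -23068*(-9150 - 20827/18) = -23068*(-185527/18) = 2139868418/9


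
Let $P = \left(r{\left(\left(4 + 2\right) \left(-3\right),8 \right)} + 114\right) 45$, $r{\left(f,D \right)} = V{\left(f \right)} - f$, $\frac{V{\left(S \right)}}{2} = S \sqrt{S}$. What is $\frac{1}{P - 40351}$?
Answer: $\frac{i}{- 34411 i + 4860 \sqrt{2}} \approx -2.7946 \cdot 10^{-5} + 5.5817 \cdot 10^{-6} i$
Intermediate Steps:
$V{\left(S \right)} = 2 S^{\frac{3}{2}}$ ($V{\left(S \right)} = 2 S \sqrt{S} = 2 S^{\frac{3}{2}}$)
$r{\left(f,D \right)} = - f + 2 f^{\frac{3}{2}}$ ($r{\left(f,D \right)} = 2 f^{\frac{3}{2}} - f = - f + 2 f^{\frac{3}{2}}$)
$P = 5940 - 4860 i \sqrt{2}$ ($P = \left(\left(- \left(4 + 2\right) \left(-3\right) + 2 \left(\left(4 + 2\right) \left(-3\right)\right)^{\frac{3}{2}}\right) + 114\right) 45 = \left(\left(- 6 \left(-3\right) + 2 \left(6 \left(-3\right)\right)^{\frac{3}{2}}\right) + 114\right) 45 = \left(\left(\left(-1\right) \left(-18\right) + 2 \left(-18\right)^{\frac{3}{2}}\right) + 114\right) 45 = \left(\left(18 + 2 \left(- 54 i \sqrt{2}\right)\right) + 114\right) 45 = \left(\left(18 - 108 i \sqrt{2}\right) + 114\right) 45 = \left(132 - 108 i \sqrt{2}\right) 45 = 5940 - 4860 i \sqrt{2} \approx 5940.0 - 6873.1 i$)
$\frac{1}{P - 40351} = \frac{1}{\left(5940 - 4860 i \sqrt{2}\right) - 40351} = \frac{1}{-34411 - 4860 i \sqrt{2}}$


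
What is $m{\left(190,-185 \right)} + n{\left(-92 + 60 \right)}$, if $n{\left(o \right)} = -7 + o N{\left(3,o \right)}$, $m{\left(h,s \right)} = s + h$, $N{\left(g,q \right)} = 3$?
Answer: $-98$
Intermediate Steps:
$m{\left(h,s \right)} = h + s$
$n{\left(o \right)} = -7 + 3 o$ ($n{\left(o \right)} = -7 + o 3 = -7 + 3 o$)
$m{\left(190,-185 \right)} + n{\left(-92 + 60 \right)} = \left(190 - 185\right) + \left(-7 + 3 \left(-92 + 60\right)\right) = 5 + \left(-7 + 3 \left(-32\right)\right) = 5 - 103 = -98$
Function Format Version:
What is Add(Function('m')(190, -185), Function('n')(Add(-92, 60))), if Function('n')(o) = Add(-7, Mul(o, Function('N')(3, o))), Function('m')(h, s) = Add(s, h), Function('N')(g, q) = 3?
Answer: -98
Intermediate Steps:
Function('m')(h, s) = Add(h, s)
Function('n')(o) = Add(-7, Mul(3, o)) (Function('n')(o) = Add(-7, Mul(o, 3)) = Add(-7, Mul(3, o)))
Add(Function('m')(190, -185), Function('n')(Add(-92, 60))) = Add(Add(190, -185), Add(-7, Mul(3, Add(-92, 60)))) = Add(5, Add(-7, Mul(3, -32))) = Add(5, Add(-7, -96)) = Add(5, -103) = -98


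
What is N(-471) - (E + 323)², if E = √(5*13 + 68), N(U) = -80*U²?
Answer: -17851742 - 646*√133 ≈ -1.7859e+7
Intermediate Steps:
E = √133 (E = √(65 + 68) = √133 ≈ 11.533)
N(-471) - (E + 323)² = -80*(-471)² - (√133 + 323)² = -80*221841 - (323 + √133)² = -17747280 - (323 + √133)²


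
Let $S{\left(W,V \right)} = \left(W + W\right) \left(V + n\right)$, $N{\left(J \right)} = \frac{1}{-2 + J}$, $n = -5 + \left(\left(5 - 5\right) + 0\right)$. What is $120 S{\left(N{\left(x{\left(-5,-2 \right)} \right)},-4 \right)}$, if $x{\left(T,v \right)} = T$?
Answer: $\frac{2160}{7} \approx 308.57$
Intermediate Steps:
$n = -5$ ($n = -5 + \left(0 + 0\right) = -5 + 0 = -5$)
$S{\left(W,V \right)} = 2 W \left(-5 + V\right)$ ($S{\left(W,V \right)} = \left(W + W\right) \left(V - 5\right) = 2 W \left(-5 + V\right)$)
$120 S{\left(N{\left(x{\left(-5,-2 \right)} \right)},-4 \right)} = 120 \frac{2 \left(-5 - 4\right)}{-2 - 5} = 120 \cdot 2 \frac{1}{-7} \left(-9\right) = 120 \cdot 2 \left(- \frac{1}{7}\right) \left(-9\right) = 120 \cdot \frac{18}{7} = \frac{2160}{7}$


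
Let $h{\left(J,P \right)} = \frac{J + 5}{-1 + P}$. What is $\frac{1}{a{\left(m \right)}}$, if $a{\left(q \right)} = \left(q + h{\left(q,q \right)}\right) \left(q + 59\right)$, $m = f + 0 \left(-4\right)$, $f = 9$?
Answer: $\frac{1}{731} \approx 0.001368$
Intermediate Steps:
$m = 9$ ($m = 9 + 0 \left(-4\right) = 9 + 0 = 9$)
$h{\left(J,P \right)} = \frac{5 + J}{-1 + P}$
$a{\left(q \right)} = \left(59 + q\right) \left(q + \frac{5 + q}{-1 + q}\right)$ ($a{\left(q \right)} = \left(q + \frac{5 + q}{-1 + q}\right) \left(q + 59\right) = \left(q + \frac{5 + q}{-1 + q}\right) \left(59 + q\right) = \left(59 + q\right) \left(q + \frac{5 + q}{-1 + q}\right)$)
$\frac{1}{a{\left(m \right)}} = \frac{1}{\frac{1}{-1 + 9} \left(295 + 9^{3} + 5 \cdot 9 + 59 \cdot 9^{2}\right)} = \frac{1}{\frac{1}{8} \left(295 + 729 + 45 + 59 \cdot 81\right)} = \frac{1}{\frac{1}{8} \left(295 + 729 + 45 + 4779\right)} = \frac{1}{\frac{1}{8} \cdot 5848} = \frac{1}{731}$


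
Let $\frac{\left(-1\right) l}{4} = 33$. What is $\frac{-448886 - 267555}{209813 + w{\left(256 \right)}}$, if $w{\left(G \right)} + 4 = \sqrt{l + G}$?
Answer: $- \frac{13665069979}{4001801487} + \frac{130262 \sqrt{31}}{4001801487} \approx -3.4145$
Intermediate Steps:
$l = -132$ ($l = \left(-4\right) 33 = -132$)
$w{\left(G \right)} = -4 + \sqrt{-132 + G}$
$\frac{-448886 - 267555}{209813 + w{\left(256 \right)}} = \frac{-448886 - 267555}{209813 - \left(4 - \sqrt{-132 + 256}\right)} = - \frac{716441}{209813 - \left(4 - \sqrt{124}\right)} = - \frac{716441}{209813 - \left(4 - 2 \sqrt{31}\right)} = - \frac{716441}{209809 + 2 \sqrt{31}}$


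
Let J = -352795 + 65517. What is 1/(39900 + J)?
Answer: -1/247378 ≈ -4.0424e-6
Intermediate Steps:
J = -287278
1/(39900 + J) = 1/(39900 - 287278) = 1/(-247378) = -1/247378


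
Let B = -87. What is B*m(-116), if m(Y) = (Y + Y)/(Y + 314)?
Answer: 3364/33 ≈ 101.94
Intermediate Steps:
m(Y) = 2*Y/(314 + Y) (m(Y) = (2*Y)/(314 + Y) = 2*Y/(314 + Y))
B*m(-116) = -174*(-116)/(314 - 116) = -174*(-116)/198 = -87*(-116/99) = 3364/33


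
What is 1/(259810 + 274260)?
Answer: 1/534070 ≈ 1.8724e-6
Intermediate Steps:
1/(259810 + 274260) = 1/534070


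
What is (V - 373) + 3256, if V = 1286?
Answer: 4169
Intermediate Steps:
(V - 373) + 3256 = (1286 - 373) + 3256 = 913 + 3256 = 4169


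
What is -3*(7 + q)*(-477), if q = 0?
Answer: 10017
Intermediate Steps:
-3*(7 + q)*(-477) = -3*(7 + 0)*(-477) = -3*7*(-477) = -21*(-477) = 10017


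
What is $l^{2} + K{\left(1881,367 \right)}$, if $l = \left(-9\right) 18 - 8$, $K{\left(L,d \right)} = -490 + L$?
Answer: $30291$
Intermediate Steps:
$l = -170$ ($l = -162 - 8 = -170$)
$l^{2} + K{\left(1881,367 \right)} = \left(-170\right)^{2} + \left(-490 + 1881\right) = 28900 + 1391 = 30291$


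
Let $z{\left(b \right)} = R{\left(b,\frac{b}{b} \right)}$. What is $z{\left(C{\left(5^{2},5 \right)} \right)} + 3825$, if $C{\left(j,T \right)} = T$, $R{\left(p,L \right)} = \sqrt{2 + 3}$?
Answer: $3825 + \sqrt{5} \approx 3827.2$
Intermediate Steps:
$R{\left(p,L \right)} = \sqrt{5}$
$z{\left(b \right)} = \sqrt{5}$
$z{\left(C{\left(5^{2},5 \right)} \right)} + 3825 = \sqrt{5} + 3825 = 3825 + \sqrt{5}$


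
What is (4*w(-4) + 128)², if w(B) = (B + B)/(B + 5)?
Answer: 9216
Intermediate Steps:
w(B) = 2*B/(5 + B) (w(B) = (2*B)/(5 + B) = 2*B/(5 + B))
(4*w(-4) + 128)² = (4*(2*(-4)/(5 - 4)) + 128)² = (4*(2*(-4)/1) + 128)² = (4*(2*(-4)*1) + 128)² = (4*(-8) + 128)² = (-32 + 128)² = 96² = 9216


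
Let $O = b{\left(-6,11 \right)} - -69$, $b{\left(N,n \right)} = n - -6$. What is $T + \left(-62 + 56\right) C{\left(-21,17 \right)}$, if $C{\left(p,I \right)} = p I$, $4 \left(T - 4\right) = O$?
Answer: $\frac{4335}{2} \approx 2167.5$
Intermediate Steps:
$b{\left(N,n \right)} = 6 + n$ ($b{\left(N,n \right)} = n + 6 = 6 + n$)
$O = 86$ ($O = \left(6 + 11\right) - -69 = 17 + 69 = 86$)
$T = \frac{51}{2}$ ($T = 4 + \frac{1}{4} \cdot 86 = 4 + \frac{43}{2} = \frac{51}{2} \approx 25.5$)
$C{\left(p,I \right)} = I p$
$T + \left(-62 + 56\right) C{\left(-21,17 \right)} = \frac{51}{2} + \left(-62 + 56\right) 17 \left(-21\right) = \frac{51}{2} - -2142 = \frac{51}{2} + 2142 = \frac{4335}{2}$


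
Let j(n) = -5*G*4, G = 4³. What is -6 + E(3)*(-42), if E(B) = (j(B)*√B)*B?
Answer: -6 + 161280*√3 ≈ 2.7934e+5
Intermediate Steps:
G = 64
j(n) = -1280 (j(n) = -5*64*4 = -320*4 = -1280)
E(B) = -1280*B^(3/2) (E(B) = (-1280*√B)*B = -1280*B^(3/2))
-6 + E(3)*(-42) = -6 - 3840*√3*(-42) = -6 + 161280*√3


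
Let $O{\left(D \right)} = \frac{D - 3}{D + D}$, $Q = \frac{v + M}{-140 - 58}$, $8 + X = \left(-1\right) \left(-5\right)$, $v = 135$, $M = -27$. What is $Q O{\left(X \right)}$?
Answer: $- \frac{6}{11} \approx -0.54545$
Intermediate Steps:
$X = -3$ ($X = -8 - -5 = -8 + 5 = -3$)
$Q = - \frac{6}{11}$ ($Q = \frac{135 - 27}{-140 - 58} = \frac{108}{-198} = 108 \left(- \frac{1}{198}\right) = - \frac{6}{11} \approx -0.54545$)
$O{\left(D \right)} = \frac{-3 + D}{2 D}$
$Q O{\left(X \right)} = - \frac{6 \frac{-3 - 3}{2 \left(-3\right)}}{11} = - \frac{6 \cdot \frac{1}{2} \left(- \frac{1}{3}\right) \left(-6\right)}{11} = \left(- \frac{6}{11}\right) 1 = - \frac{6}{11}$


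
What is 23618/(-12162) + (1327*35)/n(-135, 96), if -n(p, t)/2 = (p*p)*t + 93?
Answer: -4622964591/2364418474 ≈ -1.9552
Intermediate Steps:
n(p, t) = -186 - 2*t*p² (n(p, t) = -2*((p*p)*t + 93) = -2*(p²*t + 93) = -2*(t*p² + 93) = -2*(93 + t*p²) = -186 - 2*t*p²)
23618/(-12162) + (1327*35)/n(-135, 96) = 23618/(-12162) + (1327*35)/(-186 - 2*96*(-135)²) = 23618*(-1/12162) + 46445/(-186 - 2*96*18225) = -11809/6081 + 46445/(-186 - 3499200) = -11809/6081 + 46445/(-3499386) = -11809/6081 + 46445*(-1/3499386) = -11809/6081 - 46445/3499386 = -4622964591/2364418474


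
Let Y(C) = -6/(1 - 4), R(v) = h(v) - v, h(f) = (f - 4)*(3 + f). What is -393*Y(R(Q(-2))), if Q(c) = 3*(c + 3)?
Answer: -786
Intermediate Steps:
Q(c) = 9 + 3*c (Q(c) = 3*(3 + c) = 9 + 3*c)
h(f) = (-4 + f)*(3 + f)
R(v) = -12 + v² - 2*v (R(v) = (-12 + v² - v) - v = -12 + v² - 2*v)
Y(C) = 2 (Y(C) = -6/((-3*1)) = -6/(-3) = -6*(-⅓) = 2)
-393*Y(R(Q(-2))) = -393*2 = -786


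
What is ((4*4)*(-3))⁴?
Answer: 5308416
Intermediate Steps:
((4*4)*(-3))⁴ = (16*(-3))⁴ = (-48)⁴ = 5308416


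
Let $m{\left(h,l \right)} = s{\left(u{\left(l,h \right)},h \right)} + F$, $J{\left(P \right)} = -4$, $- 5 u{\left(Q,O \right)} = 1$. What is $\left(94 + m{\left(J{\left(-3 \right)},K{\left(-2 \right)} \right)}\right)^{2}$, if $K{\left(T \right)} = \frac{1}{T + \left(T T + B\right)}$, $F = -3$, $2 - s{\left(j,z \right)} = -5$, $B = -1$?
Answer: $9604$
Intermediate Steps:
$u{\left(Q,O \right)} = - \frac{1}{5}$ ($u{\left(Q,O \right)} = \left(- \frac{1}{5}\right) 1 = - \frac{1}{5}$)
$s{\left(j,z \right)} = 7$ ($s{\left(j,z \right)} = 2 - -5 = 2 + 5 = 7$)
$K{\left(T \right)} = \frac{1}{-1 + T + T^{2}}$ ($K{\left(T \right)} = \frac{1}{T + \left(T T - 1\right)} = \frac{1}{T + \left(T^{2} - 1\right)} = \frac{1}{T + \left(-1 + T^{2}\right)} = \frac{1}{-1 + T + T^{2}}$)
$m{\left(h,l \right)} = 4$ ($m{\left(h,l \right)} = 7 - 3 = 4$)
$\left(94 + m{\left(J{\left(-3 \right)},K{\left(-2 \right)} \right)}\right)^{2} = \left(94 + 4\right)^{2} = 98^{2} = 9604$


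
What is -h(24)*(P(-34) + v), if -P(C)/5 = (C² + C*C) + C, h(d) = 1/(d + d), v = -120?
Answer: 5755/24 ≈ 239.79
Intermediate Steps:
h(d) = 1/(2*d)
P(C) = -10*C² - 5*C (P(C) = -5*((C² + C*C) + C) = -5*((C² + C²) + C) = -5*(2*C² + C) = -5*(C + 2*C²) = -10*C² - 5*C)
-h(24)*(P(-34) + v) = -(½)/24*(-5*(-34)*(1 + 2*(-34)) - 120) = -(½)*(1/24)*(-5*(-34)*(1 - 68) - 120) = -(-5*(-34)*(-67) - 120)/48 = -(-11390 - 120)/48 = -(-11510)/48 = -1*(-5755/24) = 5755/24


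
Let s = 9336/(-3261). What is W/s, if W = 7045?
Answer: -7657915/3112 ≈ -2460.8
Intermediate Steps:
s = -3112/1087 (s = 9336*(-1/3261) = -3112/1087 ≈ -2.8629)
W/s = 7045/(-3112/1087) = 7045*(-1087/3112) = -7657915/3112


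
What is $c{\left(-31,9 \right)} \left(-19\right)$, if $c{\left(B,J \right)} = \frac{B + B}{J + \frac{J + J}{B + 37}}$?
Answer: $\frac{589}{6} \approx 98.167$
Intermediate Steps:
$c{\left(B,J \right)} = \frac{2 B}{J + \frac{2 J}{37 + B}}$
$c{\left(-31,9 \right)} \left(-19\right) = 2 \left(-31\right) \frac{1}{9} \frac{1}{39 - 31} \left(37 - 31\right) \left(-19\right) = 2 \left(-31\right) \frac{1}{9} \cdot \frac{1}{8} \cdot 6 \left(-19\right) = \left(- \frac{31}{6}\right) \left(-19\right) = \frac{589}{6}$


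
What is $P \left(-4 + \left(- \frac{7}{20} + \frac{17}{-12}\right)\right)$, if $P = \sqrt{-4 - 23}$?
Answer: $- \frac{173 i \sqrt{3}}{10} \approx - 29.964 i$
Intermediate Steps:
$P = 3 i \sqrt{3}$ ($P = \sqrt{-27} = 3 i \sqrt{3} \approx 5.1962 i$)
$P \left(-4 + \left(- \frac{7}{20} + \frac{17}{-12}\right)\right) = 3 i \sqrt{3} \left(-4 + \left(- \frac{7}{20} + \frac{17}{-12}\right)\right) = 3 i \sqrt{3} \left(-4 + \left(\left(-7\right) \frac{1}{20} + 17 \left(- \frac{1}{12}\right)\right)\right) = 3 i \sqrt{3} \left(-4 - \frac{53}{30}\right) = 3 i \sqrt{3} \left(- \frac{173}{30}\right) = - \frac{173 i \sqrt{3}}{10}$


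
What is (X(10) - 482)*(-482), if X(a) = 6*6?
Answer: 214972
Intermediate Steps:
X(a) = 36
(X(10) - 482)*(-482) = (36 - 482)*(-482) = -446*(-482) = 214972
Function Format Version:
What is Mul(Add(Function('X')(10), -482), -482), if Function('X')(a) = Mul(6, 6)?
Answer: 214972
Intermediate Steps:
Function('X')(a) = 36
Mul(Add(Function('X')(10), -482), -482) = Mul(Add(36, -482), -482) = Mul(-446, -482) = 214972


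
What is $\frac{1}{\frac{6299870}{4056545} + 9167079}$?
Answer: $\frac{811309}{7437334956385} \approx 1.0909 \cdot 10^{-7}$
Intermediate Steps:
$\frac{1}{\frac{6299870}{4056545} + 9167079} = \frac{1}{6299870 \cdot \frac{1}{4056545} + 9167079} = \frac{1}{\frac{1259974}{811309} + 9167079} = \frac{1}{\frac{7437334956385}{811309}} = \frac{811309}{7437334956385}$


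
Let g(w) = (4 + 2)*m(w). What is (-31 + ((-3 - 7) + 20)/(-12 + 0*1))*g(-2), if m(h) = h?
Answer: 382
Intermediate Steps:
g(w) = 6*w (g(w) = (4 + 2)*w = 6*w)
(-31 + ((-3 - 7) + 20)/(-12 + 0*1))*g(-2) = (-31 + ((-3 - 7) + 20)/(-12 + 0*1))*(6*(-2)) = (-31 + (-10 + 20)/(-12 + 0))*(-12) = (-31 + 10/(-12))*(-12) = (-31 + 10*(-1/12))*(-12) = (-31 - ⅚)*(-12) = -191/6*(-12) = 382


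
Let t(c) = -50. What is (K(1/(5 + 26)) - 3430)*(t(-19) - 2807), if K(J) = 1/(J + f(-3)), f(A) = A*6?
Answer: 5458415637/557 ≈ 9.7997e+6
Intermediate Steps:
f(A) = 6*A
K(J) = 1/(-18 + J) (K(J) = 1/(J + 6*(-3)) = 1/(J - 18) = 1/(-18 + J))
(K(1/(5 + 26)) - 3430)*(t(-19) - 2807) = (1/(-18 + 1/(5 + 26)) - 3430)*(-50 - 2807) = (1/(-18 + 1/31) - 3430)*(-2857) = (1/(-557/31) - 3430)*(-2857) = (-31/557 - 3430)*(-2857) = -1910541/557*(-2857) = 5458415637/557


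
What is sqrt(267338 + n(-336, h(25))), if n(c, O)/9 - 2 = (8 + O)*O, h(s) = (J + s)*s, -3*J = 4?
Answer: 3*sqrt(384509) ≈ 1860.3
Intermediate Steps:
J = -4/3 (J = -1/3*4 = -4/3 ≈ -1.3333)
h(s) = s*(-4/3 + s) (h(s) = (-4/3 + s)*s = s*(-4/3 + s))
n(c, O) = 18 + 9*O*(8 + O) (n(c, O) = 18 + 9*((8 + O)*O) = 18 + 9*(O*(8 + O)) = 18 + 9*O*(8 + O))
sqrt(267338 + n(-336, h(25))) = sqrt(267338 + (18 + 9*((1/3)*25*(-4 + 3*25))**2 + 72*((1/3)*25*(-4 + 3*25)))) = sqrt(267338 + (18 + 9*((1/3)*25*(-4 + 75))**2 + 72*((1/3)*25*(-4 + 75)))) = sqrt(267338 + (18 + 9*((1/3)*25*71)**2 + 72*((1/3)*25*71))) = sqrt(267338 + (18 + 9*(1775/3)**2 + 72*(1775/3))) = sqrt(267338 + (18 + 9*(3150625/9) + 42600)) = sqrt(267338 + (18 + 3150625 + 42600)) = sqrt(267338 + 3193243) = sqrt(3460581) = 3*sqrt(384509)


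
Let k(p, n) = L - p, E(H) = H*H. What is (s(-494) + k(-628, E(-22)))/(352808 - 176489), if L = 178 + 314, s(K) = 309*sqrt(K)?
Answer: 1120/176319 + 103*I*sqrt(494)/58773 ≈ 0.0063521 + 0.038951*I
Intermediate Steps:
E(H) = H**2
L = 492
k(p, n) = 492 - p
(s(-494) + k(-628, E(-22)))/(352808 - 176489) = (309*sqrt(-494) + (492 - 1*(-628)))/(352808 - 176489) = (309*(I*sqrt(494)) + (492 + 628))/176319 = (309*I*sqrt(494) + 1120)*(1/176319) = (1120 + 309*I*sqrt(494))*(1/176319) = 1120/176319 + 103*I*sqrt(494)/58773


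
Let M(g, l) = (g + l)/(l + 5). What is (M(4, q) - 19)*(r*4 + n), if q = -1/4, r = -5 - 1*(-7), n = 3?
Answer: -3806/19 ≈ -200.32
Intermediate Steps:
r = 2 (r = -5 + 7 = 2)
q = -¼ (q = -1*¼ = -¼ ≈ -0.25000)
M(g, l) = (g + l)/(5 + l)
(M(4, q) - 19)*(r*4 + n) = ((4 - ¼)/(5 - ¼) - 19)*(2*4 + 3) = ((15/4)/(19/4) - 19)*(8 + 3) = ((4/19)*(15/4) - 19)*11 = (15/19 - 19)*11 = -346/19*11 = -3806/19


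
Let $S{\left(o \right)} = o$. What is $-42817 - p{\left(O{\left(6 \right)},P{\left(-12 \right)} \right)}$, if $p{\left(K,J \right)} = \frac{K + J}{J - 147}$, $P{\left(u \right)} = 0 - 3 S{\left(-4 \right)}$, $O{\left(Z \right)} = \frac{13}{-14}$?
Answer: $- \frac{16184795}{378} \approx -42817.0$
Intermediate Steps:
$O{\left(Z \right)} = - \frac{13}{14}$ ($O{\left(Z \right)} = 13 \left(- \frac{1}{14}\right) = - \frac{13}{14}$)
$P{\left(u \right)} = 12$ ($P{\left(u \right)} = 0 - -12 = 0 + 12 = 12$)
$p{\left(K,J \right)} = \frac{J + K}{-147 + J}$
$-42817 - p{\left(O{\left(6 \right)},P{\left(-12 \right)} \right)} = -42817 - \frac{12 - \frac{13}{14}}{-147 + 12} = -42817 - \frac{1}{-135} \cdot \frac{155}{14} = -42817 - \left(- \frac{1}{135}\right) \frac{155}{14} = -42817 - - \frac{31}{378} = -42817 + \frac{31}{378} = - \frac{16184795}{378}$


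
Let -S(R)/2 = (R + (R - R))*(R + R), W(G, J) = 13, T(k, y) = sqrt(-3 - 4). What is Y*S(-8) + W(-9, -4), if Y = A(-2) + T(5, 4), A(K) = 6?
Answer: -1523 - 256*I*sqrt(7) ≈ -1523.0 - 677.31*I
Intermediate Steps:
T(k, y) = I*sqrt(7) (T(k, y) = sqrt(-7) = I*sqrt(7))
S(R) = -4*R**2 (S(R) = -2*(R + (R - R))*(R + R) = -2*(R + 0)*2*R = -2*R*2*R = -4*R**2)
Y = 6 + I*sqrt(7) ≈ 6.0 + 2.6458*I
Y*S(-8) + W(-9, -4) = (6 + I*sqrt(7))*(-4*(-8)**2) + 13 = (6 + I*sqrt(7))*(-4*64) + 13 = (6 + I*sqrt(7))*(-256) + 13 = (-1536 - 256*I*sqrt(7)) + 13 = -1523 - 256*I*sqrt(7)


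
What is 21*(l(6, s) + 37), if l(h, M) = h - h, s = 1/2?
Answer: 777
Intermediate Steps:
s = ½ ≈ 0.50000
l(h, M) = 0
21*(l(6, s) + 37) = 21*(0 + 37) = 21*37 = 777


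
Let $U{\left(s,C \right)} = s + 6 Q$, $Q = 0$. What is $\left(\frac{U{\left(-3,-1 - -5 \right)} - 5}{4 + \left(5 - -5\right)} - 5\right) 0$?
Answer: $0$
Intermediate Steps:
$U{\left(s,C \right)} = s$ ($U{\left(s,C \right)} = s + 6 \cdot 0 = s + 0 = s$)
$\left(\frac{U{\left(-3,-1 - -5 \right)} - 5}{4 + \left(5 - -5\right)} - 5\right) 0 = \left(\frac{-3 - 5}{4 + \left(5 - -5\right)} - 5\right) 0 = \left(- \frac{8}{4 + \left(5 + 5\right)} - 5\right) 0 = \left(- \frac{8}{4 + 10} - 5\right) 0 = \left(- \frac{8}{14} - 5\right) 0 = \left(\left(-8\right) \frac{1}{14} - 5\right) 0 = \left(- \frac{4}{7} - 5\right) 0 = \left(- \frac{39}{7}\right) 0 = 0$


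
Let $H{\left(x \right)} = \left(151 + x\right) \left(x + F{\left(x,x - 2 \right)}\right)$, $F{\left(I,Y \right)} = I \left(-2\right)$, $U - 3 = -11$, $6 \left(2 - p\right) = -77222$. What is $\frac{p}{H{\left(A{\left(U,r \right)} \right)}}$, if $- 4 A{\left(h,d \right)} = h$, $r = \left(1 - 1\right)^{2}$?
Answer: $- \frac{38617}{918} \approx -42.066$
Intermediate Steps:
$p = \frac{38617}{3}$ ($p = 2 - - \frac{38611}{3} = 2 + \frac{38611}{3} = \frac{38617}{3} \approx 12872.0$)
$U = -8$ ($U = 3 - 11 = -8$)
$r = 0$ ($r = 0^{2} = 0$)
$A{\left(h,d \right)} = - \frac{h}{4}$
$F{\left(I,Y \right)} = - 2 I$
$H{\left(x \right)} = - x \left(151 + x\right)$ ($H{\left(x \right)} = \left(151 + x\right) \left(x - 2 x\right) = \left(151 + x\right) \left(- x\right) = - x \left(151 + x\right)$)
$\frac{p}{H{\left(A{\left(U,r \right)} \right)}} = \frac{38617}{3 \left(- \frac{1}{4}\right) \left(-8\right) \left(-151 - \left(- \frac{1}{4}\right) \left(-8\right)\right)} = \frac{38617}{3 \cdot 2 \left(-151 - 2\right)} = \frac{38617}{3 \cdot 2 \left(-153\right)} = \frac{38617}{3 \left(-306\right)} = \frac{38617}{3} \left(- \frac{1}{306}\right) = - \frac{38617}{918}$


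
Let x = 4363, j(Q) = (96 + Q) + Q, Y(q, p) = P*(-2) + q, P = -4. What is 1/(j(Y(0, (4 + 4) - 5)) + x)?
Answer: 1/4475 ≈ 0.00022346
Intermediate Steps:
Y(q, p) = 8 + q (Y(q, p) = -4*(-2) + q = 8 + q)
j(Q) = 96 + 2*Q
1/(j(Y(0, (4 + 4) - 5)) + x) = 1/((96 + 2*(8 + 0)) + 4363) = 1/((96 + 2*8) + 4363) = 1/((96 + 16) + 4363) = 1/(112 + 4363) = 1/4475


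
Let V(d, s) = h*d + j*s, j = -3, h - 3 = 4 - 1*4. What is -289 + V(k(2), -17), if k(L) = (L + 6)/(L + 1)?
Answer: -230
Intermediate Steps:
k(L) = (6 + L)/(1 + L)
h = 3 (h = 3 + (4 - 1*4) = 3 + (4 - 4) = 3 + 0 = 3)
V(d, s) = -3*s + 3*d (V(d, s) = 3*d - 3*s = -3*s + 3*d)
-289 + V(k(2), -17) = -289 + (-3*(-17) + 3*((6 + 2)/(1 + 2))) = -289 + (51 + 3*(8/3)) = -289 + (51 + 8) = -289 + 59 = -230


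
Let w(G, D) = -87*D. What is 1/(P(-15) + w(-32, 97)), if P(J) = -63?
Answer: -1/8502 ≈ -0.00011762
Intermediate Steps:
1/(P(-15) + w(-32, 97)) = 1/(-63 - 87*97) = 1/(-63 - 8439) = 1/(-8502) = -1/8502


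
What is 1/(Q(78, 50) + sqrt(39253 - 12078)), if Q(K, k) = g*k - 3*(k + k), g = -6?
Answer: -24/13313 - sqrt(1087)/66565 ≈ -0.0022980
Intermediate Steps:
Q(K, k) = -12*k (Q(K, k) = -6*k - 3*(k + k) = -6*k - 6*k = -12*k)
1/(Q(78, 50) + sqrt(39253 - 12078)) = 1/(-12*50 + sqrt(39253 - 12078)) = 1/(-600 + sqrt(27175)) = 1/(-600 + 5*sqrt(1087))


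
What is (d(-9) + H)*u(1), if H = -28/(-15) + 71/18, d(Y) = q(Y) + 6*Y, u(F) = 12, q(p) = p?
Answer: -10294/15 ≈ -686.27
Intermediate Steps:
d(Y) = 7*Y (d(Y) = Y + 6*Y = 7*Y)
H = 523/90 (H = -28*(-1/15) + 71*(1/18) = 28/15 + 71/18 = 523/90 ≈ 5.8111)
(d(-9) + H)*u(1) = (7*(-9) + 523/90)*12 = (-63 + 523/90)*12 = -5147/90*12 = -10294/15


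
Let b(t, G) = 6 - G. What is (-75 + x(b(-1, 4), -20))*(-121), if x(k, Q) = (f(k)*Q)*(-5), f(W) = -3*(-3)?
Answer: -99825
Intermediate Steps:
f(W) = 9
x(k, Q) = -45*Q (x(k, Q) = (9*Q)*(-5) = -45*Q)
(-75 + x(b(-1, 4), -20))*(-121) = (-75 - 45*(-20))*(-121) = (-75 + 900)*(-121) = 825*(-121) = -99825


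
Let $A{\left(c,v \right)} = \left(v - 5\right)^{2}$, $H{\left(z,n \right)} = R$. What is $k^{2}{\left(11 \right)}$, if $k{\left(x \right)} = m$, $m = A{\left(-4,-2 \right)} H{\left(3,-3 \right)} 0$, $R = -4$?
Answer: $0$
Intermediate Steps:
$H{\left(z,n \right)} = -4$
$A{\left(c,v \right)} = \left(-5 + v\right)^{2}$
$m = 0$ ($m = \left(-5 - 2\right)^{2} \left(-4\right) 0 = \left(-7\right)^{2} \left(-4\right) 0 = 49 \left(-4\right) 0 = \left(-196\right) 0 = 0$)
$k{\left(x \right)} = 0$
$k^{2}{\left(11 \right)} = 0^{2} = 0$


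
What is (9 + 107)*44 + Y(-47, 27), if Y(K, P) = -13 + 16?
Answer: 5107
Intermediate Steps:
Y(K, P) = 3
(9 + 107)*44 + Y(-47, 27) = (9 + 107)*44 + 3 = 116*44 + 3 = 5104 + 3 = 5107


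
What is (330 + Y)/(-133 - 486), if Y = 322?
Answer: -652/619 ≈ -1.0533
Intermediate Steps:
(330 + Y)/(-133 - 486) = (330 + 322)/(-133 - 486) = 652/(-619) = 652*(-1/619) = -652/619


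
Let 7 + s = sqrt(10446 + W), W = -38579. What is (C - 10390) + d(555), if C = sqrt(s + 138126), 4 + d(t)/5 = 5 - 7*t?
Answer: -29810 + sqrt(138119 + I*sqrt(28133)) ≈ -29438.0 + 0.22566*I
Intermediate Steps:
d(t) = 5 - 35*t (d(t) = -20 + 5*(5 - 7*t) = -20 + (25 - 35*t) = 5 - 35*t)
s = -7 + I*sqrt(28133) (s = -7 + sqrt(10446 - 38579) = -7 + sqrt(-28133) = -7 + I*sqrt(28133) ≈ -7.0 + 167.73*I)
C = sqrt(138119 + I*sqrt(28133)) (C = sqrt((-7 + I*sqrt(28133)) + 138126) = sqrt(138119 + I*sqrt(28133)) ≈ 371.64 + 0.226*I)
(C - 10390) + d(555) = (sqrt(138119 + I*sqrt(28133)) - 10390) + (5 - 35*555) = (-10390 + sqrt(138119 + I*sqrt(28133))) + (5 - 19425) = (-10390 + sqrt(138119 + I*sqrt(28133))) - 19420 = -29810 + sqrt(138119 + I*sqrt(28133))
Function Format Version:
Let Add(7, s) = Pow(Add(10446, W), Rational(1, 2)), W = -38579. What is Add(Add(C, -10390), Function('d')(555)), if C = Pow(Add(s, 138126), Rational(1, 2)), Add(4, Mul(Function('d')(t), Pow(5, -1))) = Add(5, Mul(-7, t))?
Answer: Add(-29810, Pow(Add(138119, Mul(I, Pow(28133, Rational(1, 2)))), Rational(1, 2))) ≈ Add(-29438., Mul(0.22566, I))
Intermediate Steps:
Function('d')(t) = Add(5, Mul(-35, t)) (Function('d')(t) = Add(-20, Mul(5, Add(5, Mul(-7, t)))) = Add(-20, Add(25, Mul(-35, t))) = Add(5, Mul(-35, t)))
s = Add(-7, Mul(I, Pow(28133, Rational(1, 2)))) (s = Add(-7, Pow(Add(10446, -38579), Rational(1, 2))) = Add(-7, Pow(-28133, Rational(1, 2))) = Add(-7, Mul(I, Pow(28133, Rational(1, 2)))) ≈ Add(-7.0000, Mul(167.73, I)))
C = Pow(Add(138119, Mul(I, Pow(28133, Rational(1, 2)))), Rational(1, 2)) (C = Pow(Add(Add(-7, Mul(I, Pow(28133, Rational(1, 2)))), 138126), Rational(1, 2)) = Pow(Add(138119, Mul(I, Pow(28133, Rational(1, 2)))), Rational(1, 2)) ≈ Add(371.64, Mul(0.226, I)))
Add(Add(C, -10390), Function('d')(555)) = Add(Add(Pow(Add(138119, Mul(I, Pow(28133, Rational(1, 2)))), Rational(1, 2)), -10390), Add(5, Mul(-35, 555))) = Add(Add(-10390, Pow(Add(138119, Mul(I, Pow(28133, Rational(1, 2)))), Rational(1, 2))), Add(5, -19425)) = Add(Add(-10390, Pow(Add(138119, Mul(I, Pow(28133, Rational(1, 2)))), Rational(1, 2))), -19420) = Add(-29810, Pow(Add(138119, Mul(I, Pow(28133, Rational(1, 2)))), Rational(1, 2)))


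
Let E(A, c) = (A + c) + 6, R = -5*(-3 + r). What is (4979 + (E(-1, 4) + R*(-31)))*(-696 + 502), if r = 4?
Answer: -997742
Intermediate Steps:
R = -5 (R = -5*(-3 + 4) = -5*1 = -5)
E(A, c) = 6 + A + c
(4979 + (E(-1, 4) + R*(-31)))*(-696 + 502) = (4979 + ((6 - 1 + 4) - 5*(-31)))*(-696 + 502) = (4979 + (9 + 155))*(-194) = (4979 + 164)*(-194) = 5143*(-194) = -997742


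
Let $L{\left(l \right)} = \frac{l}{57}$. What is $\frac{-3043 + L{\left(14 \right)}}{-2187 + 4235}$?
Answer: $- \frac{173437}{116736} \approx -1.4857$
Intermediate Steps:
$L{\left(l \right)} = \frac{l}{57}$ ($L{\left(l \right)} = l \frac{1}{57} = \frac{l}{57}$)
$\frac{-3043 + L{\left(14 \right)}}{-2187 + 4235} = \frac{-3043 + \frac{1}{57} \cdot 14}{-2187 + 4235} = \frac{-3043 + \frac{14}{57}}{2048} = \left(- \frac{173437}{57}\right) \frac{1}{2048} = - \frac{173437}{116736}$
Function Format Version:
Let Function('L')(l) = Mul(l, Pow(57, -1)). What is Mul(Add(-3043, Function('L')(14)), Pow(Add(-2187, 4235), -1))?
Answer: Rational(-173437, 116736) ≈ -1.4857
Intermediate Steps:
Function('L')(l) = Mul(Rational(1, 57), l) (Function('L')(l) = Mul(l, Rational(1, 57)) = Mul(Rational(1, 57), l))
Mul(Add(-3043, Function('L')(14)), Pow(Add(-2187, 4235), -1)) = Mul(Add(-3043, Mul(Rational(1, 57), 14)), Pow(Add(-2187, 4235), -1)) = Mul(Add(-3043, Rational(14, 57)), Pow(2048, -1)) = Mul(Rational(-173437, 57), Rational(1, 2048)) = Rational(-173437, 116736)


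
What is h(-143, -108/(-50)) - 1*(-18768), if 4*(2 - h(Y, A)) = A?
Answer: 938473/50 ≈ 18769.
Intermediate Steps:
h(Y, A) = 2 - A/4
h(-143, -108/(-50)) - 1*(-18768) = (2 - (-27)/(-50)) - 1*(-18768) = (2 - (-27)*(-1)/50) + 18768 = (2 - ¼*54/25) + 18768 = (2 - 27/50) + 18768 = 73/50 + 18768 = 938473/50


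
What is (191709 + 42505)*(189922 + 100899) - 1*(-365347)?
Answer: 68114715041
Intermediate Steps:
(191709 + 42505)*(189922 + 100899) - 1*(-365347) = 234214*290821 + 365347 = 68114349694 + 365347 = 68114715041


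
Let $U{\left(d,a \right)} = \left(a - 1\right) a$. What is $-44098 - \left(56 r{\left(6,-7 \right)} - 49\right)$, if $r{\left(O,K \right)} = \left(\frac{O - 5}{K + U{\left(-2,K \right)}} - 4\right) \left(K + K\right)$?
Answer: $-47169$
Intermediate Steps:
$U{\left(d,a \right)} = a \left(-1 + a\right)$ ($U{\left(d,a \right)} = \left(-1 + a\right) a = a \left(-1 + a\right)$)
$r{\left(O,K \right)} = 2 K \left(-4 + \frac{-5 + O}{K + K \left(-1 + K\right)}\right)$ ($r{\left(O,K \right)} = \left(\frac{O - 5}{K + K \left(-1 + K\right)} - 4\right) \left(K + K\right) = \left(\frac{-5 + O}{K + K \left(-1 + K\right)} - 4\right) 2 K = \left(-4 + \frac{-5 + O}{K + K \left(-1 + K\right)}\right) 2 K = 2 K \left(-4 + \frac{-5 + O}{K + K \left(-1 + K\right)}\right)$)
$-44098 - \left(56 r{\left(6,-7 \right)} - 49\right) = -44098 - \left(56 \frac{2 \left(-5 + 6 - 4 \left(-7\right)^{2}\right)}{-7} - 49\right) = -44098 - \left(56 \cdot 2 \left(- \frac{1}{7}\right) \left(-5 + 6 - 196\right) - 49\right) = -44098 - \left(56 \cdot 2 \left(- \frac{1}{7}\right) \left(-195\right) - 49\right) = -44098 - \left(56 \cdot \frac{390}{7} - 49\right) = -44098 - \left(3120 - 49\right) = -44098 - 3071 = -47169$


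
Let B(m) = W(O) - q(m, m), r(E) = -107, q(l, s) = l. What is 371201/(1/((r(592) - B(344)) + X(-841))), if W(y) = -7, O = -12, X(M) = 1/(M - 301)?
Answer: 103434045047/1142 ≈ 9.0573e+7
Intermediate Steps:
X(M) = 1/(-301 + M)
B(m) = -7 - m
371201/(1/((r(592) - B(344)) + X(-841))) = 371201/(1/((-107 - (-7 - 1*344)) + 1/(-301 - 841))) = 371201/(1/((-107 - (-7 - 344)) + 1/(-1142))) = 371201/(1/((-107 - 1*(-351)) - 1/1142)) = 371201/(1/((-107 + 351) - 1/1142)) = 371201/(1/(244 - 1/1142)) = 371201/(1/(278647/1142)) = 371201/(1142/278647) = 371201*(278647/1142) = 103434045047/1142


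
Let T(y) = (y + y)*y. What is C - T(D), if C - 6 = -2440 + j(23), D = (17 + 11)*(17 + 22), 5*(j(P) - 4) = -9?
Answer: -11936799/5 ≈ -2.3874e+6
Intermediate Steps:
j(P) = 11/5 (j(P) = 4 + (⅕)*(-9) = 4 - 9/5 = 11/5)
D = 1092 (D = 28*39 = 1092)
T(y) = 2*y² (T(y) = (2*y)*y = 2*y²)
C = -12159/5 (C = 6 + (-2440 + 11/5) = 6 - 12189/5 = -12159/5 ≈ -2431.8)
C - T(D) = -12159/5 - 2*1092² = -12159/5 - 2*1192464 = -12159/5 - 1*2384928 = -12159/5 - 2384928 = -11936799/5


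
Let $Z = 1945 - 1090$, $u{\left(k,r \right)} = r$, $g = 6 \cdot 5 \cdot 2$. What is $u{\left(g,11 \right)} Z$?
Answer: $9405$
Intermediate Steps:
$g = 60$ ($g = 30 \cdot 2 = 60$)
$Z = 855$
$u{\left(g,11 \right)} Z = 11 \cdot 855 = 9405$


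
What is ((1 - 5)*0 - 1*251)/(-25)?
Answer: 251/25 ≈ 10.040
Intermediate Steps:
((1 - 5)*0 - 1*251)/(-25) = -(-4*0 - 251)/25 = -(0 - 251)/25 = -1/25*(-251) = 251/25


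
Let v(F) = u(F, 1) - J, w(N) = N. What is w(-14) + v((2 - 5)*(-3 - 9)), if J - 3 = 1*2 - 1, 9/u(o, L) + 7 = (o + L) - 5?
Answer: -441/25 ≈ -17.640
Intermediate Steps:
u(o, L) = 9/(-12 + L + o) (u(o, L) = 9/(-7 + ((o + L) - 5)) = 9/(-7 + ((L + o) - 5)) = 9/(-7 + (-5 + L + o)) = 9/(-12 + L + o))
J = 4 (J = 3 + (1*2 - 1) = 3 + (2 - 1) = 3 + 1 = 4)
v(F) = -4 + 9/(-11 + F) (v(F) = 9/(-12 + 1 + F) - 1*4 = 9/(-11 + F) - 4 = -4 + 9/(-11 + F))
w(-14) + v((2 - 5)*(-3 - 9)) = -14 + (53 - 4*(2 - 5)*(-3 - 9))/(-11 + (2 - 5)*(-3 - 9)) = -14 + (53 - (-12)*(-12))/(-11 - 3*(-12)) = -14 + (53 - 4*36)/(-11 + 36) = -14 + (53 - 144)/25 = -14 + (1/25)*(-91) = -14 - 91/25 = -441/25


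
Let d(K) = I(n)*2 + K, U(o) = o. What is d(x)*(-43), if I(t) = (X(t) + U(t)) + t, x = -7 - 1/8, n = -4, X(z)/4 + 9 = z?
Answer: 43731/8 ≈ 5466.4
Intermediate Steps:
X(z) = -36 + 4*z
x = -57/8 (x = -7 - 1*⅛ = -7 - ⅛ = -57/8 ≈ -7.1250)
I(t) = -36 + 6*t (I(t) = ((-36 + 4*t) + t) + t = (-36 + 5*t) + t = -36 + 6*t)
d(K) = -120 + K (d(K) = (-36 + 6*(-4))*2 + K = (-36 - 24)*2 + K = -60*2 + K = -120 + K)
d(x)*(-43) = (-120 - 57/8)*(-43) = -1017/8*(-43) = 43731/8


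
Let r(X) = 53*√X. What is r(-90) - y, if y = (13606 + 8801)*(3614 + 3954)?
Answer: -169576176 + 159*I*√10 ≈ -1.6958e+8 + 502.8*I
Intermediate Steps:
y = 169576176 (y = 22407*7568 = 169576176)
r(-90) - y = 53*√(-90) - 1*169576176 = 53*(3*I*√10) - 169576176 = 159*I*√10 - 169576176 = -169576176 + 159*I*√10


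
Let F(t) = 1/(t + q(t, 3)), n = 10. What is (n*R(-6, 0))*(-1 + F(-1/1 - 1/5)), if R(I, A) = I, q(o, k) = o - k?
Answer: 640/9 ≈ 71.111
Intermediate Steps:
F(t) = 1/(-3 + 2*t) (F(t) = 1/(t + (t - 1*3)) = 1/(t + (t - 3)) = 1/(t + (-3 + t)) = 1/(-3 + 2*t))
(n*R(-6, 0))*(-1 + F(-1/1 - 1/5)) = (10*(-6))*(-1 + 1/(-3 + 2*(-1/1 - 1/5))) = -60*(-1 + 1/(-3 + 2*(-1*1 - 1*⅕))) = -60*(-1 + 1/(-3 + 2*(-1 - ⅕))) = -60*(-1 + 1/(-3 + 2*(-6/5))) = -60*(-1 + 1/(-3 - 12/5)) = -60*(-1 + 1/(-27/5)) = -60*(-1 - 5/27) = -60*(-32/27) = 640/9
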